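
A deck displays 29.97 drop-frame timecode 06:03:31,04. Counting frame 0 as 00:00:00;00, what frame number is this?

653680

Complete 10-minute blocks: 36, each 17982 frames → 647352.
Remaining 3 whole minutes in the current block: 1800 + 2 × 1798 = 5396 frames.
Within the current minute: 31 × 30 + 4 − 2 = 932 (labels ;00/;01 skipped at this minute). Total = 647352 + 5396 + 932 = 653680.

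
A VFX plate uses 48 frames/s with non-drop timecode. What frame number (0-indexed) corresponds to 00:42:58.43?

123787

Total seconds to the label: (0 × 3600 + 42 × 60 + 58) = 2578.
Frame index = 2578 × 48 + 43 = 123787.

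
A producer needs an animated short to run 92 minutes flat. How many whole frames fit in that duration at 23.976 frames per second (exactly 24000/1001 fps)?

92 min = 5520 s.
Frames = 5520 × 24000/1001 = 132480000/1001 ≈ 132347.6523.
Complete frames: 132347.

132347 frames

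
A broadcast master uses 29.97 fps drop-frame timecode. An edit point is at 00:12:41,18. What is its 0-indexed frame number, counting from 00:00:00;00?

Complete 10-minute blocks: 1, each 17982 frames → 17982.
Remaining 2 whole minutes in the current block: 1800 + 1 × 1798 = 3598 frames.
Within the current minute: 41 × 30 + 18 − 2 = 1246 (labels ;00/;01 skipped at this minute). Total = 17982 + 3598 + 1246 = 22826.

22826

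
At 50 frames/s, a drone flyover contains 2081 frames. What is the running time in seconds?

41.62 seconds

Running time = 2081 / (50) = 41.62 s.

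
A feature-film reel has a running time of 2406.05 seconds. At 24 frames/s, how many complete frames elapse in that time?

Frames = 2406.05 × 24 = 288726/5 ≈ 57745.2000.
Complete frames: 57745.

57745 frames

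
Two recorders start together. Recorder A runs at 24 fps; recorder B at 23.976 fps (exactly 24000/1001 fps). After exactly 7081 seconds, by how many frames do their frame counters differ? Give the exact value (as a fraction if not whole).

169944/1001 frames

A emits 24 × 7081 = 169944 frames; B emits 24000/1001 × 7081 = 169944000/1001.
Difference = 169944/1001 frames (≈ 169.7742); B is behind A.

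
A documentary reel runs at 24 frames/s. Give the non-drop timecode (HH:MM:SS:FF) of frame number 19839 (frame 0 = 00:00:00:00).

00:13:46:15

19839 ÷ 24 = 826 full seconds, remainder 15 frames.
826 s = 0 h 13 min 46 s.
Timecode: 00:13:46:15.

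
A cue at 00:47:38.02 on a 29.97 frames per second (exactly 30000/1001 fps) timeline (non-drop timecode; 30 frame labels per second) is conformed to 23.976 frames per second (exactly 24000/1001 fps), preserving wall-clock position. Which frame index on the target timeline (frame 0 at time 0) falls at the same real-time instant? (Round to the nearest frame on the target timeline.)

frame 68594

Source frame index: (0×3600 + 47×60 + 38) × 30 + 2 = 85742.
Real time: 85742 / (30000/1001) = 42913871/15000 s.
Target frame: (42913871/15000) × (24000/1001) = 342968/5 ≈ 68593.600 → 68594.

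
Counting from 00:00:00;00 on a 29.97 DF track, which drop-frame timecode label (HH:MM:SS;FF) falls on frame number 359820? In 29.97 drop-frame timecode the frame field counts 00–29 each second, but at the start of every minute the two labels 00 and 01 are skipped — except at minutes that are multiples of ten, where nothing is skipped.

03:20:06;00

Ten DF minutes hold 17982 frames, so frame 359820 lies in block 20 (frames 359640–377621) with 180 frames into that block.
The block's first minute is 1800 frames and the rest 1798 each; 180 frames reaches minute 0, so 20 × 18 + 0 × 2 = 360 labels have been skipped so far.
Adding those back, label number 359820 + 360 = 360180 at 30 labels/s is 12006 s + 0 f = 3 h 20 min 6 s frame 0, i.e. 03:20:06;00.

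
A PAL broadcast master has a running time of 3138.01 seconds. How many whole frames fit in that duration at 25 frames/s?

78450 frames

Frames = 3138.01 × 25 = 313801/4 ≈ 78450.2500.
Complete frames: 78450.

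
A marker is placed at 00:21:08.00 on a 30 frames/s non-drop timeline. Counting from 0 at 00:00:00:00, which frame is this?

Total seconds to the label: (0 × 3600 + 21 × 60 + 8) = 1268.
Frame index = 1268 × 30 + 0 = 38040.

frame 38040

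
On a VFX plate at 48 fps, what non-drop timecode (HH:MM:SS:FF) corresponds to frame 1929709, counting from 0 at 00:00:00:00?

11:10:02:13

1929709 ÷ 48 = 40202 full seconds, remainder 13 frames.
40202 s = 11 h 10 min 2 s.
Timecode: 11:10:02:13.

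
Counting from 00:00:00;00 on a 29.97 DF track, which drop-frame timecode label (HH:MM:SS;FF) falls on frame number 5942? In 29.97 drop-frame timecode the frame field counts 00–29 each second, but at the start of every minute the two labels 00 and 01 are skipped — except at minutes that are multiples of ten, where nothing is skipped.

Ten DF minutes hold 17982 frames, so frame 5942 lies in block 0 (frames 0–17981) with 5942 frames into that block.
The block's first minute is 1800 frames and the rest 1798 each; 5942 frames reaches minute 3, so 0 × 18 + 3 × 2 = 6 labels have been skipped so far.
Adding those back, label number 5942 + 6 = 5948 at 30 labels/s is 198 s + 8 f = 0 h 3 min 18 s frame 8, i.e. 00:03:18;08.

00:03:18;08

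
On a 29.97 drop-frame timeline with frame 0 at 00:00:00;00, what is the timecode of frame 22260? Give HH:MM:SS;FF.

00:12:22;22

Each 10-minute DF block holds 10 × 60 × 30 − 9 × 2 = 17982 frames. 22260 ÷ 17982 → 1 full block, remainder 4278.
Within the partial block the first minute is 1800 frames and each further minute 1798, so 2 further minute boundaries passed. Total skipped labels = 18 × 1 + 2 × 2 = 22.
Non-drop label index = 22260 + 22 = 22282; at 30 labels/s that is 00:12:22:22, i.e. DF 00:12:22;22.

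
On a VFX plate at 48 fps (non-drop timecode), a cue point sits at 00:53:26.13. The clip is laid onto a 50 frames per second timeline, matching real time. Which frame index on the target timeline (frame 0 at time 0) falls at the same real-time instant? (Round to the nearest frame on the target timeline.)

frame 160314

Source frame index: (0×3600 + 53×60 + 26) × 48 + 13 = 153901.
Real time: 153901 / (48) = 153901/48 s.
Target frame: (153901/48) × (50) = 3847525/24 ≈ 160313.542 → 160314.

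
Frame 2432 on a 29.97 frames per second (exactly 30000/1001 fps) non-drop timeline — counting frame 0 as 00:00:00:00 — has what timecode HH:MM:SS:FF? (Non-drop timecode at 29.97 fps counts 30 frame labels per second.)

00:01:21:02

2432 ÷ 30 = 81 full seconds, remainder 2 frames.
81 s = 0 h 1 min 21 s.
Timecode: 00:01:21:02.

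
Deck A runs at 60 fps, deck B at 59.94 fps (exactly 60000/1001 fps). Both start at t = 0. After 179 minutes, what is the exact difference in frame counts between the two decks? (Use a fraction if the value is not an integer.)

179 min = 10740 s.
A emits 60 × 10740 = 644400 frames; B emits 60000/1001 × 10740 = 644400000/1001.
Difference = 644400/1001 frames (≈ 643.7562); B is behind A.

644400/1001 frames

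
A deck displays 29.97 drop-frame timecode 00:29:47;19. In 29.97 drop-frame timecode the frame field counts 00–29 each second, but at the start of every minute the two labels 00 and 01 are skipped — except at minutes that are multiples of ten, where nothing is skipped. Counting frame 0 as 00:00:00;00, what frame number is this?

Complete 10-minute blocks: 2, each 17982 frames → 35964.
Remaining 9 whole minutes in the current block: 1800 + 8 × 1798 = 16184 frames.
Within the current minute: 47 × 30 + 19 − 2 = 1427 (labels ;00/;01 skipped at this minute). Total = 35964 + 16184 + 1427 = 53575.

53575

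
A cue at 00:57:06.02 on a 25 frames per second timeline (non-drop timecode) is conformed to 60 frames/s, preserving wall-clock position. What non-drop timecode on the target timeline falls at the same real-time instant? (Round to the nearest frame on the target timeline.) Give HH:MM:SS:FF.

Source frame index: (0×3600 + 57×60 + 6) × 25 + 2 = 85652.
Real time: 85652 / (25) = 85652/25 s.
Target frame: (85652/25) × (60) = 1027824/5 ≈ 205564.800 → 205565.
At 60 labels/s: frame 205565 → 00:57:06:05.

00:57:06:05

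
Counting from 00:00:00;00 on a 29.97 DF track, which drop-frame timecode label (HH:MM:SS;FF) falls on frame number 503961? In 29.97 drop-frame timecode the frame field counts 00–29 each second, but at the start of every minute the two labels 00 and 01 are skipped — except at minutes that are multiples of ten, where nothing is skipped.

Each 10-minute DF block holds 10 × 60 × 30 − 9 × 2 = 17982 frames. 503961 ÷ 17982 → 28 full blocks, remainder 465.
Within the partial block the first minute is 1800 frames and each further minute 1798, so 0 further minute boundaries passed. Total skipped labels = 18 × 28 + 2 × 0 = 504.
Non-drop label index = 503961 + 504 = 504465; at 30 labels/s that is 04:40:15:15, i.e. DF 04:40:15;15.

04:40:15;15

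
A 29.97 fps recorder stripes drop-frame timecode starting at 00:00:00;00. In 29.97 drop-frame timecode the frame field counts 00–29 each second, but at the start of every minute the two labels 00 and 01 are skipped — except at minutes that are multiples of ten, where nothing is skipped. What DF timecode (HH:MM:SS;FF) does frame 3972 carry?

Each 10-minute DF block holds 10 × 60 × 30 − 9 × 2 = 17982 frames. 3972 ÷ 17982 → 0 full blocks, remainder 3972.
Within the partial block the first minute is 1800 frames and each further minute 1798, so 2 further minute boundaries passed. Total skipped labels = 18 × 0 + 2 × 2 = 4.
Non-drop label index = 3972 + 4 = 3976; at 30 labels/s that is 00:02:12:16, i.e. DF 00:02:12;16.

00:02:12;16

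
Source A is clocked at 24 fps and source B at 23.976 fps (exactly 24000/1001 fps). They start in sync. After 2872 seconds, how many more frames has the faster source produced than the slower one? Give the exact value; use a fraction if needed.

68928/1001 frames

A emits 24 × 2872 = 68928 frames; B emits 24000/1001 × 2872 = 68928000/1001.
Difference = 68928/1001 frames (≈ 68.8591); B is behind A.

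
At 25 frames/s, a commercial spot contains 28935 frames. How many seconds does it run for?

Running time = 28935 / (25) = 1157.4 s.

1157.4 seconds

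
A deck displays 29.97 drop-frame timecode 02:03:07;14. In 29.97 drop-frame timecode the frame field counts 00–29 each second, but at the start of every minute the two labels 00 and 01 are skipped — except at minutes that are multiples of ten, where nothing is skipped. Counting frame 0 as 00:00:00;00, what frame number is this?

As if non-drop at 30 labels/s: (2 × 3600 + 3 × 60 + 7) × 30 + 14 = 221624.
Minute boundaries passed: 123; those not divisible by 10: 123 − 12 = 111; dropped labels = 2 × 111 = 222.
Actual frame index = 221624 − 222 = 221402.

221402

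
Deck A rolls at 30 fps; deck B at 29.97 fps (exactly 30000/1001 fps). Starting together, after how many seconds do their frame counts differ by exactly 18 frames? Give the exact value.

The gap grows by |30000/1001 − 30| = 30/1001 frames per second.
Time for a 18-frame gap: 18 ÷ (30/1001) = 600.6 s.

600.6 seconds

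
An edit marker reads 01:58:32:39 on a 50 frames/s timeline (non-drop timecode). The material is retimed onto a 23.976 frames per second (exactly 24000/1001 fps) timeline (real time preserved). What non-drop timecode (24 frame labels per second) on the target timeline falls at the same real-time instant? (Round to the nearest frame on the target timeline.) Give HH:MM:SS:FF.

Source frame index: (1×3600 + 58×60 + 32) × 50 + 39 = 355639.
Real time: 355639 / (50) = 355639/50 s.
Target frame: (355639/50) × (24000/1001) = 170706720/1001 ≈ 170536.184 → 170536.
At 24 labels/s: frame 170536 → 01:58:25:16.

01:58:25:16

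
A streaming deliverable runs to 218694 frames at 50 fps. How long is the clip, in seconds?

Running time = 218694 / (50) = 4373.88 s.

4373.88 seconds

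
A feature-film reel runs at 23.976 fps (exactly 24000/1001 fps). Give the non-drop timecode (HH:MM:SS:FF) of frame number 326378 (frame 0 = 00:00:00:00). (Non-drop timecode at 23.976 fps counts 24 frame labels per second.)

03:46:39:02

326378 ÷ 24 = 13599 full seconds, remainder 2 frames.
13599 s = 3 h 46 min 39 s.
Timecode: 03:46:39:02.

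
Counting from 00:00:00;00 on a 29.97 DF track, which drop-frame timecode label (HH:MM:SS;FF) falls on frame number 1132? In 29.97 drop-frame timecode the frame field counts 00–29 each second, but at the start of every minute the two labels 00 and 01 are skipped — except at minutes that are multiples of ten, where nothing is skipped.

00:00:37;22

Ten DF minutes hold 17982 frames, so frame 1132 lies in block 0 (frames 0–17981) with 1132 frames into that block.
The block's first minute is 1800 frames and the rest 1798 each; 1132 frames reaches minute 0, so 0 × 18 + 0 × 2 = 0 labels have been skipped so far.
Adding those back, label number 1132 + 0 = 1132 at 30 labels/s is 37 s + 22 f = 0 h 0 min 37 s frame 22, i.e. 00:00:37;22.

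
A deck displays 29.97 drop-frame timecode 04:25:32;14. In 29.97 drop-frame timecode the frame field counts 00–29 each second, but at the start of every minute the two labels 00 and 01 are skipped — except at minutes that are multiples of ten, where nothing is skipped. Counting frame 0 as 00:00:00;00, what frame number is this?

As if non-drop at 30 labels/s: (4 × 3600 + 25 × 60 + 32) × 30 + 14 = 477974.
Minute boundaries passed: 265; those not divisible by 10: 265 − 26 = 239; dropped labels = 2 × 239 = 478.
Actual frame index = 477974 − 478 = 477496.

477496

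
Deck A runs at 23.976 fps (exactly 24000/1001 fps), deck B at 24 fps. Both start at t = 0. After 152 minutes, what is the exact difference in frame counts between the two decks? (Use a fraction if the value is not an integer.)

218880/1001 frames

152 min = 9120 s.
A emits 24000/1001 × 9120 = 218880000/1001 frames; B emits 24 × 9120 = 218880.
Difference = 218880/1001 frames (≈ 218.6613); B is ahead of A.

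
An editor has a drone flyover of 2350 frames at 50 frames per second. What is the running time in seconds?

Running time = 2350 / (50) = 47 s.

47 seconds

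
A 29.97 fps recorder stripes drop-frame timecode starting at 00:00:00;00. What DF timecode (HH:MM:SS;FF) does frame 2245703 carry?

20:48:51;21

Ten DF minutes hold 17982 frames, so frame 2245703 lies in block 124 (frames 2229768–2247749) with 15935 frames into that block.
The block's first minute is 1800 frames and the rest 1798 each; 15935 frames reaches minute 8, so 124 × 18 + 8 × 2 = 2248 labels have been skipped so far.
Adding those back, label number 2245703 + 2248 = 2247951 at 30 labels/s is 74931 s + 21 f = 20 h 48 min 51 s frame 21, i.e. 20:48:51;21.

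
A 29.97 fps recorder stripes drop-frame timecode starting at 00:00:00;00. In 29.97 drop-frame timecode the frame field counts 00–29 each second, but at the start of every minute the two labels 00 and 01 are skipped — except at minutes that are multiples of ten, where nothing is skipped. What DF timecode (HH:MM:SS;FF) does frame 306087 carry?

Ten DF minutes hold 17982 frames, so frame 306087 lies in block 17 (frames 305694–323675) with 393 frames into that block.
The block's first minute is 1800 frames and the rest 1798 each; 393 frames reaches minute 0, so 17 × 18 + 0 × 2 = 306 labels have been skipped so far.
Adding those back, label number 306087 + 306 = 306393 at 30 labels/s is 10213 s + 3 f = 2 h 50 min 13 s frame 3, i.e. 02:50:13;03.

02:50:13;03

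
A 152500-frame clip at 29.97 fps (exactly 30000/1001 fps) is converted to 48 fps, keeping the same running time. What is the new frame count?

244244 frames

Target frames = source frames × (target rate / source rate) = 152500 × (48)/(30000/1001) = 152500 × 1001/625 = 244244.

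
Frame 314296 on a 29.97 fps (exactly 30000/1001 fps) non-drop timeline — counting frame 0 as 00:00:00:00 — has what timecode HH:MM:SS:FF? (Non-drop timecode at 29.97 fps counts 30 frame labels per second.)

02:54:36:16

314296 ÷ 30 = 10476 full seconds, remainder 16 frames.
10476 s = 2 h 54 min 36 s.
Timecode: 02:54:36:16.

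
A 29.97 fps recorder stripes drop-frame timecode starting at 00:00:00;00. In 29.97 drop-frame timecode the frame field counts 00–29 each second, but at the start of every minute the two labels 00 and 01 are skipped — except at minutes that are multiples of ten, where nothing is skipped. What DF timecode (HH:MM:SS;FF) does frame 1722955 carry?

15:58:09;11

Each 10-minute DF block holds 10 × 60 × 30 − 9 × 2 = 17982 frames. 1722955 ÷ 17982 → 95 full blocks, remainder 14665.
Within the partial block the first minute is 1800 frames and each further minute 1798, so 8 further minute boundaries passed. Total skipped labels = 18 × 95 + 2 × 8 = 1726.
Non-drop label index = 1722955 + 1726 = 1724681; at 30 labels/s that is 15:58:09:11, i.e. DF 15:58:09;11.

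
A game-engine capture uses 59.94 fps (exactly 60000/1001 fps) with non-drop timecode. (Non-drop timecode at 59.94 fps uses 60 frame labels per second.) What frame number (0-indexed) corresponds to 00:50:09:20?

Total seconds to the label: (0 × 3600 + 50 × 60 + 9) = 3009.
Frame index = 3009 × 60 + 20 = 180560.

frame 180560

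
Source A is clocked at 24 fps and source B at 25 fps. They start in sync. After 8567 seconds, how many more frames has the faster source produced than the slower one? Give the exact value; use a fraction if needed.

A emits 24 × 8567 = 205608 frames; B emits 25 × 8567 = 214175.
Difference = 8567 frames; B is ahead of A.

8567 frames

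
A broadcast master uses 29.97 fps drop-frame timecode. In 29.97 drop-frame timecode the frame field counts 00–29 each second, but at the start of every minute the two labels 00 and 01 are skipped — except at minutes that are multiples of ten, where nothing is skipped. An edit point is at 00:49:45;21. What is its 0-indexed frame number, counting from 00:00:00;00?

As if non-drop at 30 labels/s: (0 × 3600 + 49 × 60 + 45) × 30 + 21 = 89571.
Minute boundaries passed: 49; those not divisible by 10: 49 − 4 = 45; dropped labels = 2 × 45 = 90.
Actual frame index = 89571 − 90 = 89481.

89481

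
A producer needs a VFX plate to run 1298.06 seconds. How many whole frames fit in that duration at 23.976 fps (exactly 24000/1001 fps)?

31122 frames

Frames = 1298.06 × 24000/1001 = 31153440/1001 ≈ 31122.3177.
Complete frames: 31122.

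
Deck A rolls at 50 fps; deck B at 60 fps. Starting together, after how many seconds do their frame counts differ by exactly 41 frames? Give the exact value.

4.1 seconds

The gap grows by |60 − 50| = 10 frames per second.
Time for a 41-frame gap: 41 ÷ (10) = 4.1 s.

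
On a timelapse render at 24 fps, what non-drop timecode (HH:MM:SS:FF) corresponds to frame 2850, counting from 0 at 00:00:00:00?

00:01:58:18

2850 ÷ 24 = 118 full seconds, remainder 18 frames.
118 s = 0 h 1 min 58 s.
Timecode: 00:01:58:18.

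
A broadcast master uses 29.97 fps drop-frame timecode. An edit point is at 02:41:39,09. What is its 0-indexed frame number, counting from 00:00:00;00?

As if non-drop at 30 labels/s: (2 × 3600 + 41 × 60 + 39) × 30 + 9 = 290979.
Minute boundaries passed: 161; those not divisible by 10: 161 − 16 = 145; dropped labels = 2 × 145 = 290.
Actual frame index = 290979 − 290 = 290689.

290689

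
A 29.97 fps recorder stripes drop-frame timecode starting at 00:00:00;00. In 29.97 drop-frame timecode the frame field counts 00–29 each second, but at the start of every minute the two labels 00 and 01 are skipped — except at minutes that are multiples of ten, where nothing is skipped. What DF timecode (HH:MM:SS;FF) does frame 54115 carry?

00:30:05;19

Each 10-minute DF block holds 10 × 60 × 30 − 9 × 2 = 17982 frames. 54115 ÷ 17982 → 3 full blocks, remainder 169.
Within the partial block the first minute is 1800 frames and each further minute 1798, so 0 further minute boundaries passed. Total skipped labels = 18 × 3 + 2 × 0 = 54.
Non-drop label index = 54115 + 54 = 54169; at 30 labels/s that is 00:30:05:19, i.e. DF 00:30:05;19.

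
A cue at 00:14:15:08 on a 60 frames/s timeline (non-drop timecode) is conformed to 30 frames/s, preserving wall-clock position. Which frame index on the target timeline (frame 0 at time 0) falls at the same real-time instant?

frame 25654

Source frame index: (0×3600 + 14×60 + 15) × 60 + 8 = 51308.
Real time: 51308 / (60) = 12827/15 s.
Target frame: (12827/15) × (30) = 25654.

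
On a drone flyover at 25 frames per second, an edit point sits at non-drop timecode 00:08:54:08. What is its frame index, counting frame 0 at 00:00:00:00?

frame 13358

Total seconds to the label: (0 × 3600 + 8 × 60 + 54) = 534.
Frame index = 534 × 25 + 8 = 13358.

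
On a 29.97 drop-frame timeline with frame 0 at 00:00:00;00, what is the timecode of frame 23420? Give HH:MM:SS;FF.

00:13:01;14

Each 10-minute DF block holds 10 × 60 × 30 − 9 × 2 = 17982 frames. 23420 ÷ 17982 → 1 full block, remainder 5438.
Within the partial block the first minute is 1800 frames and each further minute 1798, so 3 further minute boundaries passed. Total skipped labels = 18 × 1 + 2 × 3 = 24.
Non-drop label index = 23420 + 24 = 23444; at 30 labels/s that is 00:13:01:14, i.e. DF 00:13:01;14.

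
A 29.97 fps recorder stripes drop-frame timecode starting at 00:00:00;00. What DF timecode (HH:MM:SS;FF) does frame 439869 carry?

04:04:36;29

Ten DF minutes hold 17982 frames, so frame 439869 lies in block 24 (frames 431568–449549) with 8301 frames into that block.
The block's first minute is 1800 frames and the rest 1798 each; 8301 frames reaches minute 4, so 24 × 18 + 4 × 2 = 440 labels have been skipped so far.
Adding those back, label number 439869 + 440 = 440309 at 30 labels/s is 14676 s + 29 f = 4 h 4 min 36 s frame 29, i.e. 04:04:36;29.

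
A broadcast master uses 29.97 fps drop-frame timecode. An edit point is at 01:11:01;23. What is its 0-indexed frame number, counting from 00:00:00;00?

Complete 10-minute blocks: 7, each 17982 frames → 125874.
Remaining 1 whole minute in the current block: 1800 + 0 × 1798 = 1800 frames.
Within the current minute: 1 × 30 + 23 − 2 = 51 (labels ;00/;01 skipped at this minute). Total = 125874 + 1800 + 51 = 127725.

127725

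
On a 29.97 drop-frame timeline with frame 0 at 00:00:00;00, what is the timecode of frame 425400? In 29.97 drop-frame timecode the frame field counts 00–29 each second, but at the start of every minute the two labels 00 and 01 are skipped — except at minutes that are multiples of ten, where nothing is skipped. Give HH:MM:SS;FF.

Each 10-minute DF block holds 10 × 60 × 30 − 9 × 2 = 17982 frames. 425400 ÷ 17982 → 23 full blocks, remainder 11814.
Within the partial block the first minute is 1800 frames and each further minute 1798, so 6 further minute boundaries passed. Total skipped labels = 18 × 23 + 2 × 6 = 426.
Non-drop label index = 425400 + 426 = 425826; at 30 labels/s that is 03:56:34:06, i.e. DF 03:56:34;06.

03:56:34;06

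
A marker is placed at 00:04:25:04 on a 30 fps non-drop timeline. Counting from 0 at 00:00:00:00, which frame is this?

7954

Total seconds to the label: (0 × 3600 + 4 × 60 + 25) = 265.
Frame index = 265 × 30 + 4 = 7954.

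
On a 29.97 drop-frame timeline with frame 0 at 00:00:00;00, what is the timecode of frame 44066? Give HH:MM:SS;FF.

Each 10-minute DF block holds 10 × 60 × 30 − 9 × 2 = 17982 frames. 44066 ÷ 17982 → 2 full blocks, remainder 8102.
Within the partial block the first minute is 1800 frames and each further minute 1798, so 4 further minute boundaries passed. Total skipped labels = 18 × 2 + 2 × 4 = 44.
Non-drop label index = 44066 + 44 = 44110; at 30 labels/s that is 00:24:30:10, i.e. DF 00:24:30;10.

00:24:30;10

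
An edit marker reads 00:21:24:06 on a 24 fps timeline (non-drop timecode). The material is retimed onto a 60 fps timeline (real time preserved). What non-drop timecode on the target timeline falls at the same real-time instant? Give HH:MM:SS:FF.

Source frame index: (0×3600 + 21×60 + 24) × 24 + 6 = 30822.
Real time: 30822 / (24) = 5137/4 s.
Target frame: (5137/4) × (60) = 77055.
At 60 labels/s: frame 77055 → 00:21:24:15.

00:21:24:15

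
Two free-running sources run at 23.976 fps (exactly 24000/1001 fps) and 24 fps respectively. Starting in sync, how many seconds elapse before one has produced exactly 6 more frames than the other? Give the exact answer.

The gap grows by |24 − 24000/1001| = 24/1001 frames per second.
Time for a 6-frame gap: 6 ÷ (24/1001) = 250.25 s.

250.25 seconds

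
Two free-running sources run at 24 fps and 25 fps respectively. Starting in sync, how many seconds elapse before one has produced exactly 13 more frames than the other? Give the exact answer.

The gap grows by |25 − 24| = 1 frame per second.
Time for a 13-frame gap: 13 ÷ (1) = 13 s.

13 seconds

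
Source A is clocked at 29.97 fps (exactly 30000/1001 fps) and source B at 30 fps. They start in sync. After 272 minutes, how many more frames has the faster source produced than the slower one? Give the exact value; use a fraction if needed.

489600/1001 frames

272 min = 16320 s.
A emits 30000/1001 × 16320 = 489600000/1001 frames; B emits 30 × 16320 = 489600.
Difference = 489600/1001 frames (≈ 489.1109); B is ahead of A.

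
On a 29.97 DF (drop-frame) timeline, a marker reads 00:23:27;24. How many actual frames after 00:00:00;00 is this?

As if non-drop at 30 labels/s: (0 × 3600 + 23 × 60 + 27) × 30 + 24 = 42234.
Minute boundaries passed: 23; those not divisible by 10: 23 − 2 = 21; dropped labels = 2 × 21 = 42.
Actual frame index = 42234 − 42 = 42192.

42192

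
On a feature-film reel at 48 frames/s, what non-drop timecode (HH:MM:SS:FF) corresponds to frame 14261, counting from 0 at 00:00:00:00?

14261 ÷ 48 = 297 full seconds, remainder 5 frames.
297 s = 0 h 4 min 57 s.
Timecode: 00:04:57:05.

00:04:57:05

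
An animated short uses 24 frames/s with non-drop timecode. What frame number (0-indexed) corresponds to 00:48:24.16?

frame 69712

Total seconds to the label: (0 × 3600 + 48 × 60 + 24) = 2904.
Frame index = 2904 × 24 + 16 = 69712.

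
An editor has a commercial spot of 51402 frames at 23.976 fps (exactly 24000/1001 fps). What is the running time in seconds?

2143.89175 seconds

Running time = 51402 / (24000/1001) = 2143.89175 s.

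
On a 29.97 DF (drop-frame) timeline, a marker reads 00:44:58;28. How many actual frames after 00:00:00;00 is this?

80888

As if non-drop at 30 labels/s: (0 × 3600 + 44 × 60 + 58) × 30 + 28 = 80968.
Minute boundaries passed: 44; those not divisible by 10: 44 − 4 = 40; dropped labels = 2 × 40 = 80.
Actual frame index = 80968 − 80 = 80888.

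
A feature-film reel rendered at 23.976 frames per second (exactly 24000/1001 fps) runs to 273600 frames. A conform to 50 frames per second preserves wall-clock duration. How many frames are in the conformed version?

570570 frames

Target frames = source frames × (target rate / source rate) = 273600 × (50)/(24000/1001) = 273600 × 1001/480 = 570570.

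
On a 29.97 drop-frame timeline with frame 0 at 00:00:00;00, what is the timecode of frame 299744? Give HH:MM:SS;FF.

Each 10-minute DF block holds 10 × 60 × 30 − 9 × 2 = 17982 frames. 299744 ÷ 17982 → 16 full blocks, remainder 12032.
Within the partial block the first minute is 1800 frames and each further minute 1798, so 6 further minute boundaries passed. Total skipped labels = 18 × 16 + 2 × 6 = 300.
Non-drop label index = 299744 + 300 = 300044; at 30 labels/s that is 02:46:41:14, i.e. DF 02:46:41;14.

02:46:41;14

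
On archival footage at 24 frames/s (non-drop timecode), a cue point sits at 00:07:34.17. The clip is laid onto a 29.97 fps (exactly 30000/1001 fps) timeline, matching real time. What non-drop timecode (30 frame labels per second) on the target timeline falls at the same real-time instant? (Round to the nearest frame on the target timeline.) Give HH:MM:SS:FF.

Source frame index: (0×3600 + 7×60 + 34) × 24 + 17 = 10913.
Real time: 10913 / (24) = 10913/24 s.
Target frame: (10913/24) × (30000/1001) = 1948750/143 ≈ 13627.622 → 13628.
At 30 labels/s: frame 13628 → 00:07:34:08.

00:07:34:08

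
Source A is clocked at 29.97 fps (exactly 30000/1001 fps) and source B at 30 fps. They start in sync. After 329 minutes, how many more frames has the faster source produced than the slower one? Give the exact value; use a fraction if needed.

329 min = 19740 s.
A emits 30000/1001 × 19740 = 84600000/143 frames; B emits 30 × 19740 = 592200.
Difference = 84600/143 frames (≈ 591.6084); B is ahead of A.

84600/143 frames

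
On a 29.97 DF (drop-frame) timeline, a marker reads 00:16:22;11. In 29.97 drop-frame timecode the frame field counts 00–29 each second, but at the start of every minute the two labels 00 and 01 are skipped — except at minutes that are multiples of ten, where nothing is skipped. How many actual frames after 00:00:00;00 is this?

As if non-drop at 30 labels/s: (0 × 3600 + 16 × 60 + 22) × 30 + 11 = 29471.
Minute boundaries passed: 16; those not divisible by 10: 16 − 1 = 15; dropped labels = 2 × 15 = 30.
Actual frame index = 29471 − 30 = 29441.

29441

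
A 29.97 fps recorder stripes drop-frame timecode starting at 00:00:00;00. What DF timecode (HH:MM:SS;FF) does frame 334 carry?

Each 10-minute DF block holds 10 × 60 × 30 − 9 × 2 = 17982 frames. 334 ÷ 17982 → 0 full blocks, remainder 334.
Within the partial block the first minute is 1800 frames and each further minute 1798, so 0 further minute boundaries passed. Total skipped labels = 18 × 0 + 2 × 0 = 0.
Non-drop label index = 334 + 0 = 334; at 30 labels/s that is 00:00:11:04, i.e. DF 00:00:11;04.

00:00:11;04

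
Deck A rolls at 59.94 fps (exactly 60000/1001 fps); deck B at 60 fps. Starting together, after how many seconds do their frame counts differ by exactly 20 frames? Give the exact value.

1001/3 seconds

The gap grows by |60 − 60000/1001| = 60/1001 frames per second.
Time for a 20-frame gap: 20 ÷ (60/1001) = 1001/3 s.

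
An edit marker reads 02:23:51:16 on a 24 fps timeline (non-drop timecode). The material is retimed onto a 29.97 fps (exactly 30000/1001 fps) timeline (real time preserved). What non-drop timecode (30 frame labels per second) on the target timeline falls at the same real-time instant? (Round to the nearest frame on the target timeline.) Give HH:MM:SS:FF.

02:23:43:01

Source frame index: (2×3600 + 23×60 + 51) × 24 + 16 = 207160.
Real time: 207160 / (24) = 25895/3 s.
Target frame: (25895/3) × (30000/1001) = 258950000/1001 ≈ 258691.309 → 258691.
At 30 labels/s: frame 258691 → 02:23:43:01.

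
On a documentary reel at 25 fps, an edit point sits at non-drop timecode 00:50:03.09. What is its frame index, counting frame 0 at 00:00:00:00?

75084

Total seconds to the label: (0 × 3600 + 50 × 60 + 3) = 3003.
Frame index = 3003 × 25 + 9 = 75084.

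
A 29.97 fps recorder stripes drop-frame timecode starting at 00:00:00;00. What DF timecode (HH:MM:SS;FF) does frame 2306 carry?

00:01:16;28

Ten DF minutes hold 17982 frames, so frame 2306 lies in block 0 (frames 0–17981) with 2306 frames into that block.
The block's first minute is 1800 frames and the rest 1798 each; 2306 frames reaches minute 1, so 0 × 18 + 1 × 2 = 2 labels have been skipped so far.
Adding those back, label number 2306 + 2 = 2308 at 30 labels/s is 76 s + 28 f = 0 h 1 min 16 s frame 28, i.e. 00:01:16;28.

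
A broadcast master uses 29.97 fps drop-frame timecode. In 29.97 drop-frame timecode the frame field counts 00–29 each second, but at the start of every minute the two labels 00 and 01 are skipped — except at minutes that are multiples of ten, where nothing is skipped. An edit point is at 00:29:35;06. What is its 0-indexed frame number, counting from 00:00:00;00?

53202

As if non-drop at 30 labels/s: (0 × 3600 + 29 × 60 + 35) × 30 + 6 = 53256.
Minute boundaries passed: 29; those not divisible by 10: 29 − 2 = 27; dropped labels = 2 × 27 = 54.
Actual frame index = 53256 − 54 = 53202.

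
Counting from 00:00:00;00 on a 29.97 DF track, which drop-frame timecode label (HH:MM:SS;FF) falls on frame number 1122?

00:00:37;12

Each 10-minute DF block holds 10 × 60 × 30 − 9 × 2 = 17982 frames. 1122 ÷ 17982 → 0 full blocks, remainder 1122.
Within the partial block the first minute is 1800 frames and each further minute 1798, so 0 further minute boundaries passed. Total skipped labels = 18 × 0 + 2 × 0 = 0.
Non-drop label index = 1122 + 0 = 1122; at 30 labels/s that is 00:00:37:12, i.e. DF 00:00:37;12.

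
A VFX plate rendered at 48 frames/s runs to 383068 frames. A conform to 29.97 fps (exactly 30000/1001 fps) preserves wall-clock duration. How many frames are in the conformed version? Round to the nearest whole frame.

239178 frames

Frames at target rate = 383068 × (30000/1001) / (48) = 34202500/143 ≈ 239178.322.
Nearest whole frame: 239178.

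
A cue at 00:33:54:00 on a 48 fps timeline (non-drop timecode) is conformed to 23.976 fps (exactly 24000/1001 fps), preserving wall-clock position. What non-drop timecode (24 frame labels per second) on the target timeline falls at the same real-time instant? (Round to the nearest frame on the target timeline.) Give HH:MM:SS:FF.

Source frame index: (0×3600 + 33×60 + 54) × 48 + 0 = 97632.
Real time: 97632 / (48) = 2034 s.
Target frame: (2034) × (24000/1001) = 48816000/1001 ≈ 48767.233 → 48767.
At 24 labels/s: frame 48767 → 00:33:51:23.

00:33:51:23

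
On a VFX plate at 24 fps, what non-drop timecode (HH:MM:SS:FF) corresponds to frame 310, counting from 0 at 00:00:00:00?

00:00:12:22

310 ÷ 24 = 12 full seconds, remainder 22 frames.
12 s = 0 h 0 min 12 s.
Timecode: 00:00:12:22.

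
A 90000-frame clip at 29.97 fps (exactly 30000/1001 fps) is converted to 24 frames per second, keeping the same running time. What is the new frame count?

72072 frames

Target frames = source frames × (target rate / source rate) = 90000 × (24)/(30000/1001) = 90000 × 1001/1250 = 72072.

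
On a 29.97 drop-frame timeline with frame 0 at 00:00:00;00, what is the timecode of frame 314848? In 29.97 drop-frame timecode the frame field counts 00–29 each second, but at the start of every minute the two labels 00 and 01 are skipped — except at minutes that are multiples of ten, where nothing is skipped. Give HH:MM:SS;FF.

Each 10-minute DF block holds 10 × 60 × 30 − 9 × 2 = 17982 frames. 314848 ÷ 17982 → 17 full blocks, remainder 9154.
Within the partial block the first minute is 1800 frames and each further minute 1798, so 5 further minute boundaries passed. Total skipped labels = 18 × 17 + 2 × 5 = 316.
Non-drop label index = 314848 + 316 = 315164; at 30 labels/s that is 02:55:05:14, i.e. DF 02:55:05;14.

02:55:05;14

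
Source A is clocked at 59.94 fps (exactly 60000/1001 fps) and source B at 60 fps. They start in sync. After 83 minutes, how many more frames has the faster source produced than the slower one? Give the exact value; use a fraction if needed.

298800/1001 frames

83 min = 4980 s.
A emits 60000/1001 × 4980 = 298800000/1001 frames; B emits 60 × 4980 = 298800.
Difference = 298800/1001 frames (≈ 298.5015); B is ahead of A.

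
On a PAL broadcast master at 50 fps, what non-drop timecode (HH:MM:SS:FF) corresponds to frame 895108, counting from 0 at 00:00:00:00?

04:58:22:08

895108 ÷ 50 = 17902 full seconds, remainder 8 frames.
17902 s = 4 h 58 min 22 s.
Timecode: 04:58:22:08.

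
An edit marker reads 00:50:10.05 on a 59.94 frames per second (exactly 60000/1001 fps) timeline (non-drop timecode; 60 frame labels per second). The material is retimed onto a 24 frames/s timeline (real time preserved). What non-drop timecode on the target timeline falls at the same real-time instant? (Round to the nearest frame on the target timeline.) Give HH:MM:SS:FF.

Source frame index: (0×3600 + 50×60 + 10) × 60 + 5 = 180605.
Real time: 180605 / (60000/1001) = 36157121/12000 s.
Target frame: (36157121/12000) × (24) = 36157121/500 ≈ 72314.242 → 72314.
At 24 labels/s: frame 72314 → 00:50:13:02.

00:50:13:02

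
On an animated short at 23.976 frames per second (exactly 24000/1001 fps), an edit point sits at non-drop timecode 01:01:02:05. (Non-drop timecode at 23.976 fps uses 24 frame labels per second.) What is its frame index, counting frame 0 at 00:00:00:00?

Total seconds to the label: (1 × 3600 + 1 × 60 + 2) = 3662.
Frame index = 3662 × 24 + 5 = 87893.

87893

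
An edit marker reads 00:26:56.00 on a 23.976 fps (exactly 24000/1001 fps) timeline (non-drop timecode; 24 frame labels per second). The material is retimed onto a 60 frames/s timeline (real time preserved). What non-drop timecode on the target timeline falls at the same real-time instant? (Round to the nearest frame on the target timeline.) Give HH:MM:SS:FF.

00:26:57:37

Source frame index: (0×3600 + 26×60 + 56) × 24 + 0 = 38784.
Real time: 38784 / (24000/1001) = 202202/125 s.
Target frame: (202202/125) × (60) = 2426424/25 ≈ 97056.960 → 97057.
At 60 labels/s: frame 97057 → 00:26:57:37.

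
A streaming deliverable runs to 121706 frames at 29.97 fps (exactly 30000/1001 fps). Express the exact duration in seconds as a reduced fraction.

60913853/15000 seconds

Running time = 121706 ÷ (30000/1001) = 121706 × 1001/30000 = 60913853/15000 s.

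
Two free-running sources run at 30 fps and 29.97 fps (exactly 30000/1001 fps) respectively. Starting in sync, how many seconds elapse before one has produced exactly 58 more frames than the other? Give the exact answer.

29029/15 seconds

The gap grows by |30000/1001 − 30| = 30/1001 frames per second.
Time for a 58-frame gap: 58 ÷ (30/1001) = 29029/15 s.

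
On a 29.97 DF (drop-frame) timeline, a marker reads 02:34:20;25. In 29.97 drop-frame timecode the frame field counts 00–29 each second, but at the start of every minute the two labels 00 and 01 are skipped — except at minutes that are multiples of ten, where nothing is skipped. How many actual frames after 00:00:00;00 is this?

As if non-drop at 30 labels/s: (2 × 3600 + 34 × 60 + 20) × 30 + 25 = 277825.
Minute boundaries passed: 154; those not divisible by 10: 154 − 15 = 139; dropped labels = 2 × 139 = 278.
Actual frame index = 277825 − 278 = 277547.

277547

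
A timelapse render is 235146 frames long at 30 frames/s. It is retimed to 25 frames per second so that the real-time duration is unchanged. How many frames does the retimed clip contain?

Target frames = source frames × (target rate / source rate) = 235146 × (25)/(30) = 235146 × 5/6 = 195955.

195955 frames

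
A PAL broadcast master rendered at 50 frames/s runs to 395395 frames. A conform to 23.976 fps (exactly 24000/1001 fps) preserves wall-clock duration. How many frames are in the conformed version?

189600 frames

Target frames = source frames × (target rate / source rate) = 395395 × (24000/1001)/(50) = 395395 × 480/1001 = 189600.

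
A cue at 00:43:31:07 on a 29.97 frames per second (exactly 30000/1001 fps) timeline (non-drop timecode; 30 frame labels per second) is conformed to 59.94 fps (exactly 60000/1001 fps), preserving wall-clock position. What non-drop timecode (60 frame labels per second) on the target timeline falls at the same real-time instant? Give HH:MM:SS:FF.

00:43:31:14

Source frame index: (0×3600 + 43×60 + 31) × 30 + 7 = 78337.
Real time: 78337 / (30000/1001) = 78415337/30000 s.
Target frame: (78415337/30000) × (60000/1001) = 156674.
At 60 labels/s: frame 156674 → 00:43:31:14.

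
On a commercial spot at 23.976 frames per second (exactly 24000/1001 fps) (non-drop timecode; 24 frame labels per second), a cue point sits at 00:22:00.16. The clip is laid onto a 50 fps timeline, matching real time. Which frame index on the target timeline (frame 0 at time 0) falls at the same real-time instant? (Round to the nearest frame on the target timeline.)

Source frame index: (0×3600 + 22×60 + 0) × 24 + 16 = 31696.
Real time: 31696 / (24000/1001) = 1982981/1500 s.
Target frame: (1982981/1500) × (50) = 1982981/30 ≈ 66099.367 → 66099.

frame 66099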